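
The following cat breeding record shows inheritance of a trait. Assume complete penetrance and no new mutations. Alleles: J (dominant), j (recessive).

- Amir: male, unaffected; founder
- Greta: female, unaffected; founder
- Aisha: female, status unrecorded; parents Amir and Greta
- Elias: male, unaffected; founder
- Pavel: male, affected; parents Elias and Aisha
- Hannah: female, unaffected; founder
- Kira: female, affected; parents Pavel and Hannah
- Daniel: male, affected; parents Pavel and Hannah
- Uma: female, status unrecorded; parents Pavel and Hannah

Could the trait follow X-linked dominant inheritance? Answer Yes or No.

No

Under X-linked dominant, Daniel (affected, male) cannot arise from Pavel (affected) × Hannah (unaffected).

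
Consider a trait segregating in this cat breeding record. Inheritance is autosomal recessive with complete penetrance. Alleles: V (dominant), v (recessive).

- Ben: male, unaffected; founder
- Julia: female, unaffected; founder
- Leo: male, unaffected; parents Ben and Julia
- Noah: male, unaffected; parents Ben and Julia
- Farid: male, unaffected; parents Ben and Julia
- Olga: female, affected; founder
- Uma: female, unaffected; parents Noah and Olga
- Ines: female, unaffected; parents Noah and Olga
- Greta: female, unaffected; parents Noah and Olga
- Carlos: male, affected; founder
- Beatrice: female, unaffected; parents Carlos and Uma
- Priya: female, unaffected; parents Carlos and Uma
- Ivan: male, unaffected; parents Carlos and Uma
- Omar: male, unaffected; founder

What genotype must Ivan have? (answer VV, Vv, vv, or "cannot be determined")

Vv

From phenotype alone, Ivan is VV or Vv.
Ivan is unaffected so carries V and received v from Carlos (vv), so Ivan is Vv.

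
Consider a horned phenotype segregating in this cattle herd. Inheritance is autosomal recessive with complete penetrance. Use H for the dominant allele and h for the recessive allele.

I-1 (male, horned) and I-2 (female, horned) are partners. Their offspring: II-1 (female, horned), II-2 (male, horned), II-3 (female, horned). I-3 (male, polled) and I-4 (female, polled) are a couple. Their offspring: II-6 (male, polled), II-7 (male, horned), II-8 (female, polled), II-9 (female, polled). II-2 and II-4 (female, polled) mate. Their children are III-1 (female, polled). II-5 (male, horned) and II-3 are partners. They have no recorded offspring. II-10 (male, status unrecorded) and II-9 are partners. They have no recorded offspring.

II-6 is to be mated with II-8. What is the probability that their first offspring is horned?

1/9

I-3 is polled so carries H and passed h to II-7 (hh), so I-3 is Hh.
I-4 is polled so carries H and passed h to II-7 (hh), so I-4 is Hh.
II-6 is a polled offspring of I-3 (Hh) × I-4 (Hh), whose cross gives 1/4 HH : 1/2 Hh : 1/4 hh; conditioning on being polled, II-6 is HH with probability 1/3, Hh with probability 2/3.
II-8 is a polled offspring of I-3 (Hh) × I-4 (Hh), whose cross gives 1/4 HH : 1/2 Hh : 1/4 hh; conditioning on being polled, II-8 is HH with probability 1/3, Hh with probability 2/3.
Summing over parental genotype combinations, P(offspring is horned) = 4/9·1/4 = 1/9.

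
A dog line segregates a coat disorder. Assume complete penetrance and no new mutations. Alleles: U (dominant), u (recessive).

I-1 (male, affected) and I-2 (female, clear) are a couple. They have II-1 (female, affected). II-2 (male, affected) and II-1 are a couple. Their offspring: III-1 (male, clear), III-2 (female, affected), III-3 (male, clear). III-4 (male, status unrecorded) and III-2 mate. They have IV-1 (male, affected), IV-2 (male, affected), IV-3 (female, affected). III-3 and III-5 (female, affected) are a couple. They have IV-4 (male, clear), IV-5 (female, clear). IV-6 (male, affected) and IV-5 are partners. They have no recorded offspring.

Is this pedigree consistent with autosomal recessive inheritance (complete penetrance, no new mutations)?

No

Under autosomal recessive, III-1 (clear, male) cannot arise from II-2 (affected) × II-1 (affected).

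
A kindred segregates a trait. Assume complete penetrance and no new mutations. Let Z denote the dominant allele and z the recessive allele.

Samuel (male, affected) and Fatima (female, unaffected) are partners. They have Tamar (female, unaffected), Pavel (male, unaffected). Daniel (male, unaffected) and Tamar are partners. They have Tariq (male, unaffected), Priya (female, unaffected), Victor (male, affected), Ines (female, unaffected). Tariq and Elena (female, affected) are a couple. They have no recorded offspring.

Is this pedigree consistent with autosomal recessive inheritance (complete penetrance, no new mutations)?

A consistent assignment under autosomal recessive exists: Samuel zz, Fatima ZZ, Tamar Zz, Pavel Zz, Daniel Zz, Tariq ZZ, Priya ZZ, Victor zz, Ines ZZ, Elena zz.
In this assignment every recorded phenotype matches its genotype and every non-founder's genotype is obtainable from its parents' genotypes, so the pedigree is consistent.

Yes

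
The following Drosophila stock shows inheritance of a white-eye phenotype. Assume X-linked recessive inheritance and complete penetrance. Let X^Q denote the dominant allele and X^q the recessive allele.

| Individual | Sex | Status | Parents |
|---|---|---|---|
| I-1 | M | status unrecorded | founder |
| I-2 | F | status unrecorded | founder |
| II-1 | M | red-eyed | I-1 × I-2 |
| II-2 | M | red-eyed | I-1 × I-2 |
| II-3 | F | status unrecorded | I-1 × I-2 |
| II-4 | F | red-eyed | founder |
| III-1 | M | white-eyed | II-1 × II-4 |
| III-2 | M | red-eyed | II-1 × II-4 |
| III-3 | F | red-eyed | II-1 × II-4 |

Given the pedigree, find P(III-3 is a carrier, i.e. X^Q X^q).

II-1 is red-eyed, so II-1 is X^Q Y.
II-4 is red-eyed so carries Q and passed q to III-1 (X^q Y), so II-4 is X^Q X^q.
Their cross gives offspring ratios 1/2 X^Q X^Q : 1/2 X^Q X^q. Conditioning on III-3 being red-eyed, P(X^Q X^q) = 1/2 / 1 = 1/2.

1/2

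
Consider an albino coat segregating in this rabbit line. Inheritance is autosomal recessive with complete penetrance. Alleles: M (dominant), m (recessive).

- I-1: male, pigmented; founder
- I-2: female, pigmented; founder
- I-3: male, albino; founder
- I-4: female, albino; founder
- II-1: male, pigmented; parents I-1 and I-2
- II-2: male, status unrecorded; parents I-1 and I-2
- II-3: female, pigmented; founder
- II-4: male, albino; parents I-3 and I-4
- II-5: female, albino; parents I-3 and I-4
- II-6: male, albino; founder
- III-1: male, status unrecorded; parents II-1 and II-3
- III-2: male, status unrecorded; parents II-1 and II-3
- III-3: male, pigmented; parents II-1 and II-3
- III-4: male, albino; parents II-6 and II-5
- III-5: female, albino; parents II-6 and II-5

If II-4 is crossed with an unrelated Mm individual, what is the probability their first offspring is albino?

II-4 is albino, so II-4 is mm.
The cross gives 1/2 Mm : 1/2 mm, so P(offspring is albino) = 1/2.

1/2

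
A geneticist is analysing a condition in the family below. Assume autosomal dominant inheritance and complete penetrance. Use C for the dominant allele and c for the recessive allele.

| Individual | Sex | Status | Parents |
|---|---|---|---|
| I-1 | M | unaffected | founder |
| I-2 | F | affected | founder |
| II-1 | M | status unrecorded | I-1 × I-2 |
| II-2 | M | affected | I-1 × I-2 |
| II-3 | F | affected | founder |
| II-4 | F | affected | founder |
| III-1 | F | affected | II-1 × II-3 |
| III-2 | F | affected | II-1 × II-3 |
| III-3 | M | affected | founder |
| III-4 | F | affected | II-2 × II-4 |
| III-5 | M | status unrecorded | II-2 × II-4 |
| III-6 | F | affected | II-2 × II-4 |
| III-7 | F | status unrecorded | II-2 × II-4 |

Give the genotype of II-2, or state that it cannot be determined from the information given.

From phenotype alone, II-2 is CC or Cc.
II-2 is affected so carries C and received c from I-1 (cc), so II-2 is Cc.

Cc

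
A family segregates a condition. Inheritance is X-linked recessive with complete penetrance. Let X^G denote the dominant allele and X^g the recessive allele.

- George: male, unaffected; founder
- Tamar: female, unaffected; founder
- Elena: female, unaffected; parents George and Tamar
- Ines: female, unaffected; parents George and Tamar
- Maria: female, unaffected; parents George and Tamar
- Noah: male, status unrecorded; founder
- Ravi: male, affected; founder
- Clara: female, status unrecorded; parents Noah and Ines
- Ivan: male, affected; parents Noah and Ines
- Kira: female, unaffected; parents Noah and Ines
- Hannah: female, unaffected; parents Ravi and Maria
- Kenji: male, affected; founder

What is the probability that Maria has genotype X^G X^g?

George is unaffected, so George is X^G Y.
Tamar is unaffected so carries G and passed g to Ines (X^G X^g, whose G came from George), so Tamar is X^G X^g.
Their cross gives offspring ratios 1/2 X^G X^G : 1/2 X^G X^g. Conditioning on Maria being unaffected, P(X^G X^g) = 1/2 / 1 = 1/2 before taking Maria's own offspring into account.
Ravi is affected, so Ravi is X^g Y.
Now use Maria's offspring. Probability of each recorded status — unaffected daughter Hannah: 1/2 if Maria is X^G X^g, 1 if X^G X^G.
Bayes: P(X^G X^g) = 1/2·1/2 / (1/2·1/2 + 1/2·1) = 1/3.

1/3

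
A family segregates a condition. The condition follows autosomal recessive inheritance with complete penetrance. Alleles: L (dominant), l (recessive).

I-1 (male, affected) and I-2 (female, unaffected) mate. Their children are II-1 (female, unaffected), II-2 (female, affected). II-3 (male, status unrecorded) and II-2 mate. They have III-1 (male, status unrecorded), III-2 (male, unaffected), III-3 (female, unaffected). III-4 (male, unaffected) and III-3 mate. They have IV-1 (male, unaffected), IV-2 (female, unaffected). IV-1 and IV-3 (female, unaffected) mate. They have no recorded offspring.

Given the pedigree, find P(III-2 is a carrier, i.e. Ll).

III-2 is unaffected so carries L and received l from II-2 (ll), so III-2 is Ll, giving P(Ll) = 1.

1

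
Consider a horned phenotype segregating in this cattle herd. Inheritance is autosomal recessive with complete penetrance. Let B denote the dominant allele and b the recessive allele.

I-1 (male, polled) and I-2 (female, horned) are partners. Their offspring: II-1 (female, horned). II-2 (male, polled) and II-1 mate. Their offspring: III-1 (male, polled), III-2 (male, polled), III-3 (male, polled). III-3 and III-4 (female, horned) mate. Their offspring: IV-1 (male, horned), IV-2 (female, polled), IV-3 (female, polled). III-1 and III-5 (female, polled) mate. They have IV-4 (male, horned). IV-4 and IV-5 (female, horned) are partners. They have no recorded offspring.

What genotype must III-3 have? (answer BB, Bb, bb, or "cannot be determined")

Bb

From phenotype alone, III-3 is BB or Bb.
III-3 is polled so carries B and received b from II-1 (bb), so III-3 is Bb.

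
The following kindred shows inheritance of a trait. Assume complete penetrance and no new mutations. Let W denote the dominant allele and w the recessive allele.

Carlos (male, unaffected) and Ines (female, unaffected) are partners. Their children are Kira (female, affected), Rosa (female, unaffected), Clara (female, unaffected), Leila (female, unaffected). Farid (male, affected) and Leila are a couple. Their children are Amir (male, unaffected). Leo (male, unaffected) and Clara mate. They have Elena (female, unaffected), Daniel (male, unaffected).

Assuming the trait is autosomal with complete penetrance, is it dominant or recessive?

Carlos and Ines are both unaffected yet have an affected child Kira. Under dominance, an affected child requires at least one affected parent, so the trait cannot be dominant.

recessive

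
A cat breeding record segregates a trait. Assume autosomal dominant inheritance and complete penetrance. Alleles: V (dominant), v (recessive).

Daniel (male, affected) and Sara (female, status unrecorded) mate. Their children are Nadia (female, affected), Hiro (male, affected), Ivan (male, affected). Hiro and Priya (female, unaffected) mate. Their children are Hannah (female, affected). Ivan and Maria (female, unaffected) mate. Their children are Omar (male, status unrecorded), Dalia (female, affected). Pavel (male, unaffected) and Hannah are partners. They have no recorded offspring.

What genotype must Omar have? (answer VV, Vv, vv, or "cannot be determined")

Omar's phenotype is unrecorded, and no parent or child forces a single allele at both positions; consistent genotype assignments exist with Omar as Vv or vv.

cannot be determined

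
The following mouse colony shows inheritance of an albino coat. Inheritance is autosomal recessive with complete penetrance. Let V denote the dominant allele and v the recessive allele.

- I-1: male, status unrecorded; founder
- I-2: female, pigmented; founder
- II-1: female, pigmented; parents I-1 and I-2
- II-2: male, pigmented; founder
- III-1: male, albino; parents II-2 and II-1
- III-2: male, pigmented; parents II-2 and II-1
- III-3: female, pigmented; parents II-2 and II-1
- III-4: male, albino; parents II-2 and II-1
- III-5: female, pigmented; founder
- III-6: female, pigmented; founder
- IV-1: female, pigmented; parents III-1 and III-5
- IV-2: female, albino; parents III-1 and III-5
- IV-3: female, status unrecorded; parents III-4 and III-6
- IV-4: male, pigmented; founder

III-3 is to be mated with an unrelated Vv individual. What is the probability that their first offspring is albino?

1/6

II-2 is pigmented so carries V and passed v to III-1 (vv), so II-2 is Vv.
II-1 is pigmented so carries V and passed v to III-1 (vv), so II-1 is Vv.
III-3 is a pigmented offspring of II-2 (Vv) × II-1 (Vv), whose cross gives 1/4 VV : 1/2 Vv : 1/4 vv; conditioning on being pigmented, III-3 is VV with probability 1/3, Vv with probability 2/3.
Summing over parental genotype combinations, P(offspring is albino) = 2/3·1/4 = 1/6.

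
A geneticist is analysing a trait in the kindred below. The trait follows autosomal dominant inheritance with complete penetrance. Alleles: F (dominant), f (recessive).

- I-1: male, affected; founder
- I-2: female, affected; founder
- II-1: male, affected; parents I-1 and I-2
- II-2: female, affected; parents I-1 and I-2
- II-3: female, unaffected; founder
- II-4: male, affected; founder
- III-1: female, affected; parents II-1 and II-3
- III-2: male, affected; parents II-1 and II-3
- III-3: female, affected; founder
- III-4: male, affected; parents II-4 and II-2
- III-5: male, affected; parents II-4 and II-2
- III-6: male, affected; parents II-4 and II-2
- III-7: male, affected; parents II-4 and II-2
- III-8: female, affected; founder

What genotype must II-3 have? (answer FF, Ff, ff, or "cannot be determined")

II-3 is unaffected, so II-3 is ff.

ff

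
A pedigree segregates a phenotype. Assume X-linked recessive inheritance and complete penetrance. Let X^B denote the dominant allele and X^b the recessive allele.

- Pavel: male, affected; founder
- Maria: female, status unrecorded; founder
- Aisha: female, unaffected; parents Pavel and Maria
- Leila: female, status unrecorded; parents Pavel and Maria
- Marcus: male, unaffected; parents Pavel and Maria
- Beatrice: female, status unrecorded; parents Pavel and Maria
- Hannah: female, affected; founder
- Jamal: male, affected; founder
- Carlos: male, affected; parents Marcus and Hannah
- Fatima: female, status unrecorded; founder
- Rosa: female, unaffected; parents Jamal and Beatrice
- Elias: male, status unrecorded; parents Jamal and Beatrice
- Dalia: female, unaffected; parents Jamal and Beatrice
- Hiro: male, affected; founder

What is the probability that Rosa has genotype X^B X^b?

Rosa is unaffected so carries B and received b from Jamal (X^b Y), so Rosa is X^B X^b, giving P(X^B X^b) = 1.

1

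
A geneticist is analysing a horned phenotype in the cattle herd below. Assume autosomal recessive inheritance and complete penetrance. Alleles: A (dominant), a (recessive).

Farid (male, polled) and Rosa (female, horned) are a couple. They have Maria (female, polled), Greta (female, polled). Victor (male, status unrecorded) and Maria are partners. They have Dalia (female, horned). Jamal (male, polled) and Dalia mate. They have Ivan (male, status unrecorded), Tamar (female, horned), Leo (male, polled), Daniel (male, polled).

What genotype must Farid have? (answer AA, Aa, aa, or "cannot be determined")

cannot be determined

Farid's phenotype allows AA or Aa, and no parent or child forces a single allele at both positions; consistent genotype assignments exist with Farid as AA or Aa.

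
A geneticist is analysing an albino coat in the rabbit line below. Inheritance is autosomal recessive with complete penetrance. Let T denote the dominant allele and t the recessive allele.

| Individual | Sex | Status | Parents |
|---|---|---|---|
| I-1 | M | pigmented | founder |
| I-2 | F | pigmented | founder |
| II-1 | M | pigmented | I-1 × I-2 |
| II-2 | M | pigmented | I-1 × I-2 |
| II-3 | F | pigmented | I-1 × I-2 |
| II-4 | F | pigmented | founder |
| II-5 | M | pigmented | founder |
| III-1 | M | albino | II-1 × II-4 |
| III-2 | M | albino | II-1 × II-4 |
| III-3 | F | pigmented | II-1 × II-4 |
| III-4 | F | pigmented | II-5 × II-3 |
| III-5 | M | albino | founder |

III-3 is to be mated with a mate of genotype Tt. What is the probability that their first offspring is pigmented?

5/6

II-1 is pigmented so carries T and passed t to III-1 (tt), so II-1 is Tt.
II-4 is pigmented so carries T and passed t to III-1 (tt), so II-4 is Tt.
III-3 is a pigmented offspring of II-1 (Tt) × II-4 (Tt), whose cross gives 1/4 TT : 1/2 Tt : 1/4 tt; conditioning on being pigmented, III-3 is TT with probability 1/3, Tt with probability 2/3.
Summing over parental genotype combinations, P(offspring is pigmented) = 1/3·1 + 2/3·3/4 = 5/6.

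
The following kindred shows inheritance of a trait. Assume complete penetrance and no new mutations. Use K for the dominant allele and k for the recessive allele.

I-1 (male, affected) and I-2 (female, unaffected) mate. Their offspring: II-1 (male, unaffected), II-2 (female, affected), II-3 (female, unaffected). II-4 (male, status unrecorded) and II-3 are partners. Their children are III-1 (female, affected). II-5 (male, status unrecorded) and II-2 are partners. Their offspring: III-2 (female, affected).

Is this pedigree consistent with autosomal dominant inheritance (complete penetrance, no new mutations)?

Yes

A consistent assignment under autosomal dominant exists: I-1 Kk, I-2 kk, II-1 kk, II-2 Kk, II-3 kk, II-4 KK, II-5 KK, III-1 Kk, III-2 KK.
In this assignment every recorded phenotype matches its genotype and every non-founder's genotype is obtainable from its parents' genotypes, so the pedigree is consistent.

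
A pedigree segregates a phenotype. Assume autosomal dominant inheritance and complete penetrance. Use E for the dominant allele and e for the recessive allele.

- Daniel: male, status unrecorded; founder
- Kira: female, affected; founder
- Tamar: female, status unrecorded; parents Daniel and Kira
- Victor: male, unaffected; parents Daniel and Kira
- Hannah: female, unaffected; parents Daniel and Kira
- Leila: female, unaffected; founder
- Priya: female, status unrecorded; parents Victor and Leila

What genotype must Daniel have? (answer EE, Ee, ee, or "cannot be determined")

Daniel's phenotype is unrecorded, and no parent or child forces a single allele at both positions; consistent genotype assignments exist with Daniel as Ee or ee.

cannot be determined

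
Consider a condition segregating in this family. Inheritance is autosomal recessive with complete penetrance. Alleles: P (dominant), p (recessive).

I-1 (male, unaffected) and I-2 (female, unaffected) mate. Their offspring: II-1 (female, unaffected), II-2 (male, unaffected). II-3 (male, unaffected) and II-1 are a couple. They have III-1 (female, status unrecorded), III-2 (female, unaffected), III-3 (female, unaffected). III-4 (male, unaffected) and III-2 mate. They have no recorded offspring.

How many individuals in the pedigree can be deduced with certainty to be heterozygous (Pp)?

No individual's genotype is forced to Pp by the pedigree, so the count is 0.

0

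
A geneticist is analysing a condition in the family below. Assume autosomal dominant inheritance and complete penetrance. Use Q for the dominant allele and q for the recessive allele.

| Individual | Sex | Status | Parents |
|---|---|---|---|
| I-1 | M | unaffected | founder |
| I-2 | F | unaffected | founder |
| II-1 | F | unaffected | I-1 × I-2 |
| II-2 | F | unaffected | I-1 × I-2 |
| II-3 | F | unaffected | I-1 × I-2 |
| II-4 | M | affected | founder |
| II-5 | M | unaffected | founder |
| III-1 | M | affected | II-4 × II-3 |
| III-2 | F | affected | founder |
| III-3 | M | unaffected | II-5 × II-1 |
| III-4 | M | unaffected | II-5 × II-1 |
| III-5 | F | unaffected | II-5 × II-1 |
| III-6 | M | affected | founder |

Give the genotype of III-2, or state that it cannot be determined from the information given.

III-2's phenotype allows QQ or Qq, and no parent or child forces a single allele at both positions; consistent genotype assignments exist with III-2 as QQ or Qq.

cannot be determined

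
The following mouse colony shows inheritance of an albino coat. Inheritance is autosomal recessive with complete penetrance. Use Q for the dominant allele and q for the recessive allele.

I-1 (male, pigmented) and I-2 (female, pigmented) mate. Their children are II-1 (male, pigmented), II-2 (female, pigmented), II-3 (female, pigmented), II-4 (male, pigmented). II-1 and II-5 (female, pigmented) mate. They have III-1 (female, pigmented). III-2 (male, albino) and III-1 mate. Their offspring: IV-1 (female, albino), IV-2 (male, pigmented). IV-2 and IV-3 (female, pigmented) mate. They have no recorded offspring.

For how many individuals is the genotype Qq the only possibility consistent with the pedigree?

Obligate heterozygotes: III-1 is pigmented so carries Q and passed q to IV-1 (qq), so III-1 is Qq; IV-2 is pigmented so carries Q and received q from III-2 (qq), so IV-2 is Qq.
Every other individual is either homozygous by phenotype or has at least one consistent homozygous assignment, so the count is 2.

2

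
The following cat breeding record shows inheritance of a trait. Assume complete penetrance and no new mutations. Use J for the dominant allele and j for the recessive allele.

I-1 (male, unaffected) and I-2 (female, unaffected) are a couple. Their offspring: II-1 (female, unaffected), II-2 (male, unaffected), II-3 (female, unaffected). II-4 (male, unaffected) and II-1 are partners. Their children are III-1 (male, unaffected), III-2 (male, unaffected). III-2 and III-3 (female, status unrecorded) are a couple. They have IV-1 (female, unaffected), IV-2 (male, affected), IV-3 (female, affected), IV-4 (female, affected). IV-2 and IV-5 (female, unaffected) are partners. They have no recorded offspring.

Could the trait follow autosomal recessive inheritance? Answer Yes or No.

A consistent assignment under autosomal recessive exists: I-1 JJ, I-2 JJ, II-1 JJ, II-2 JJ, II-3 JJ, II-4 Jj, III-1 JJ, III-2 Jj, III-3 Jj, IV-1 JJ, IV-2 jj, IV-3 jj, IV-4 jj, IV-5 JJ.
In this assignment every recorded phenotype matches its genotype and every non-founder's genotype is obtainable from its parents' genotypes, so the pedigree is consistent.

Yes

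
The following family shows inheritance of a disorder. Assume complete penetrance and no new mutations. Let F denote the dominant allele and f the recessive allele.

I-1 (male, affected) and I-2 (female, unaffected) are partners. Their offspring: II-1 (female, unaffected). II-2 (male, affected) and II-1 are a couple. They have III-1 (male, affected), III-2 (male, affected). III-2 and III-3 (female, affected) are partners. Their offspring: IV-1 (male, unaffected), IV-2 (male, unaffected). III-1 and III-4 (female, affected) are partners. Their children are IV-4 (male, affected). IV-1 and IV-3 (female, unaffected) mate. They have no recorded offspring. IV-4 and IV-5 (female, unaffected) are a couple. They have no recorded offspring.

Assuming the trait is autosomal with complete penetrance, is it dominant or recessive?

dominant

III-2 and III-3 are both affected yet have an unaffected child IV-1. Under a recessive model two affected parents are homozygous and every child would be affected, so the trait cannot be recessive.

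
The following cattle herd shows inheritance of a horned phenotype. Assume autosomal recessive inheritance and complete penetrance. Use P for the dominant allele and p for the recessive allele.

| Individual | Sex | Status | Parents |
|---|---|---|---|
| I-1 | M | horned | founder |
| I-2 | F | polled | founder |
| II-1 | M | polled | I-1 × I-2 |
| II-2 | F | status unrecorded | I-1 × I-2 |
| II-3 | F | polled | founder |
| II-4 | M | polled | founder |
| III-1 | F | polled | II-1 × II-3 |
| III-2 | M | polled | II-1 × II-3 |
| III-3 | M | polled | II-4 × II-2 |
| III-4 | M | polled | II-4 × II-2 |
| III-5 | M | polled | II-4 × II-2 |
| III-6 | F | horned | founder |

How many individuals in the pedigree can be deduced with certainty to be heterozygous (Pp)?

1

Obligate heterozygotes: II-1 is polled so carries P and received p from I-1 (pp), so II-1 is Pp.
Every other individual is either homozygous by phenotype or has at least one consistent homozygous assignment, so the count is 1.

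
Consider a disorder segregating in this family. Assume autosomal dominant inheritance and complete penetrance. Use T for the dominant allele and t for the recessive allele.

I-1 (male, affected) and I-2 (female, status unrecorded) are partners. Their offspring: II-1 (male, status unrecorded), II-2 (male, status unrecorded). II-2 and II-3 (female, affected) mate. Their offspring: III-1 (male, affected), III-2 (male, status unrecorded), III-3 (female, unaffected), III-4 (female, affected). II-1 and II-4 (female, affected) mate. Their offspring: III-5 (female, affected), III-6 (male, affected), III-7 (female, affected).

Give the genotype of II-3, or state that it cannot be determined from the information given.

Tt

From phenotype alone, II-3 is TT or Tt.
II-3 is affected so carries T and passed t to III-3 (tt), so II-3 is Tt.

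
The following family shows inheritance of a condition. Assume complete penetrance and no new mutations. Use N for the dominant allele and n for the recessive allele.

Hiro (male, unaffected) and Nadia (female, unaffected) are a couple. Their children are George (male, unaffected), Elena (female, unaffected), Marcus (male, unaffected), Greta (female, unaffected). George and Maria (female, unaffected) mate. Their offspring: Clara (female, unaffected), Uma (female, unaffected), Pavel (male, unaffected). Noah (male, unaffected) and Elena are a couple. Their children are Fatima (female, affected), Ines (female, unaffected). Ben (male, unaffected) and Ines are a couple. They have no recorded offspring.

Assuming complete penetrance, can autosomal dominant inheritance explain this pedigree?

Under autosomal dominant, Fatima (affected, female) cannot arise from Noah (unaffected) × Elena (unaffected).

No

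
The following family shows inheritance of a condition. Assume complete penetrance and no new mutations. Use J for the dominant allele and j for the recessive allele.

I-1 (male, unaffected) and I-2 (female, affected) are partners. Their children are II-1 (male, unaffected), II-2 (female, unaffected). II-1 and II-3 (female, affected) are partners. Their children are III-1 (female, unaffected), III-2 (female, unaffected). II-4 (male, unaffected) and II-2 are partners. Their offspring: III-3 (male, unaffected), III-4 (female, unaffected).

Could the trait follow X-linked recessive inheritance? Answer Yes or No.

No

Under X-linked recessive, II-1 (unaffected, male) cannot arise from I-1 (unaffected) × I-2 (affected).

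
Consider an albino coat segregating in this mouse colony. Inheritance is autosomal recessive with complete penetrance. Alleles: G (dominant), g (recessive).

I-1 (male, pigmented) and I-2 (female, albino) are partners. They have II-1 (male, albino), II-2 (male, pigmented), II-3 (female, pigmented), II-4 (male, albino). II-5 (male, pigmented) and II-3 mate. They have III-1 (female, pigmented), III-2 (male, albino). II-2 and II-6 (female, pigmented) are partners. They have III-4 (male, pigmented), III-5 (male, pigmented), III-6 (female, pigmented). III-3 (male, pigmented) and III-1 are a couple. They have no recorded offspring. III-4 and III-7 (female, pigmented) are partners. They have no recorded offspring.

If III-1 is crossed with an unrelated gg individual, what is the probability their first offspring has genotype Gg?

II-5 is pigmented so carries G and passed g to III-2 (gg), so II-5 is Gg.
II-3 is pigmented so carries G and received g from I-2 (gg), so II-3 is Gg.
III-1 is a pigmented offspring of II-5 (Gg) × II-3 (Gg), whose cross gives 1/4 GG : 1/2 Gg : 1/4 gg; conditioning on being pigmented, III-1 is GG with probability 1/3, Gg with probability 2/3.
Summing over parental genotype combinations, P(offspring has genotype Gg) = 1/3·1 + 2/3·1/2 = 2/3.

2/3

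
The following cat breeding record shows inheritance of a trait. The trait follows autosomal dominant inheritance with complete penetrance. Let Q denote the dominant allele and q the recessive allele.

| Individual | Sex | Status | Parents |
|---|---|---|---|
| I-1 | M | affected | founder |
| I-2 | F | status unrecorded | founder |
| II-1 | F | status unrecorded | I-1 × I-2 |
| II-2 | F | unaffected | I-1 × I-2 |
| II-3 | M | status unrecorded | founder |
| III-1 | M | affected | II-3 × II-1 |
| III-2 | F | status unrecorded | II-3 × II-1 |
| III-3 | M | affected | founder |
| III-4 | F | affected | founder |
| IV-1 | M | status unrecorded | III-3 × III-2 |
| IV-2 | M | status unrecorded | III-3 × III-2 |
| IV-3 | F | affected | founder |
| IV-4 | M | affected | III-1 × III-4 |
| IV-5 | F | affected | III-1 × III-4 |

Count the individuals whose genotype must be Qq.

1

Obligate heterozygotes: I-1 is affected so carries Q and passed q to II-2 (qq), so I-1 is Qq.
Every other individual is either homozygous by phenotype or has at least one consistent homozygous assignment, so the count is 1.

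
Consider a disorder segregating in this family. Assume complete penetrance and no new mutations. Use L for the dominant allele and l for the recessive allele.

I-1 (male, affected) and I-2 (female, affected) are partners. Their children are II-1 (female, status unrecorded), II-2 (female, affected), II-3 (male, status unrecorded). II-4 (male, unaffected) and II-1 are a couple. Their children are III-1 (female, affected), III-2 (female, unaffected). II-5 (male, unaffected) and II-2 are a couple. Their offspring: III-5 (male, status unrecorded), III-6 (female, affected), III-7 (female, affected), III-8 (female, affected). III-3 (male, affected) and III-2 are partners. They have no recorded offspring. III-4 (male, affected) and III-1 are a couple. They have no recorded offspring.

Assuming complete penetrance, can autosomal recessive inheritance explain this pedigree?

Yes

A consistent assignment under autosomal recessive exists: I-1 ll, I-2 ll, II-1 ll, II-2 ll, II-3 ll, II-4 Ll, II-5 Ll, III-1 ll, III-2 Ll, III-3 ll, III-4 ll, III-5 Ll, III-6 ll, III-7 ll, III-8 ll.
In this assignment every recorded phenotype matches its genotype and every non-founder's genotype is obtainable from its parents' genotypes, so the pedigree is consistent.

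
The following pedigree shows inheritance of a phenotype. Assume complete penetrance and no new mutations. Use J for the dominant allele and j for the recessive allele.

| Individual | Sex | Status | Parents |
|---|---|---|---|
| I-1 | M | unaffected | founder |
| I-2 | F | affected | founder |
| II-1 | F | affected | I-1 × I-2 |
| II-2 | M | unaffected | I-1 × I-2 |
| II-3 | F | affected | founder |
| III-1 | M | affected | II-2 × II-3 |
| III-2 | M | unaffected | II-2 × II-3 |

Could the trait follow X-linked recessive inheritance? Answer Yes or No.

Under X-linked recessive, II-1 (affected, female) cannot arise from I-1 (unaffected) × I-2 (affected).

No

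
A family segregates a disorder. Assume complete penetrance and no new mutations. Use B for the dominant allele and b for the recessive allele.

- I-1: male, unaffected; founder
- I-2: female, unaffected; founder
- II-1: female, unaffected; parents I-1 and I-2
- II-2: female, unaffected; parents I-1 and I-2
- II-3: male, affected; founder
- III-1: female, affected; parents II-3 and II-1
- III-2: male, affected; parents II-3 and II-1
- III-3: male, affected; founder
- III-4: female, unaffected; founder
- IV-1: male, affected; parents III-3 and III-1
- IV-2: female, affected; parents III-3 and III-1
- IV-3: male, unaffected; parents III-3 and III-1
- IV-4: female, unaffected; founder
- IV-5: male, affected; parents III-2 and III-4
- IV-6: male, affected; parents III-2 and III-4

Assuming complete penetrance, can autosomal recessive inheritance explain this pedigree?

Under autosomal recessive, IV-3 (unaffected, male) cannot arise from III-3 (affected) × III-1 (affected).

No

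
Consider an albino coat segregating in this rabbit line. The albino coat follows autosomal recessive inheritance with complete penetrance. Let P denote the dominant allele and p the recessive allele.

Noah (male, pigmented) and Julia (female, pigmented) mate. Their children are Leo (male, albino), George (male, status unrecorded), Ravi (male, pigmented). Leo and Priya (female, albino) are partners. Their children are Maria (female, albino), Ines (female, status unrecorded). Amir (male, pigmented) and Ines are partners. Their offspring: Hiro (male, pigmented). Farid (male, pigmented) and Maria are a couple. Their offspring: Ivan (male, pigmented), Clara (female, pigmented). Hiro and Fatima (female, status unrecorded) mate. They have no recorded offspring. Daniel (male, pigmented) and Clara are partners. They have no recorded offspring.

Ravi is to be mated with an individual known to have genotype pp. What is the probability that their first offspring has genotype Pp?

Noah is pigmented so carries P and passed p to Leo (pp), so Noah is Pp.
Julia is pigmented so carries P and passed p to Leo (pp), so Julia is Pp.
Ravi is a pigmented offspring of Noah (Pp) × Julia (Pp), whose cross gives 1/4 PP : 1/2 Pp : 1/4 pp; conditioning on being pigmented, Ravi is PP with probability 1/3, Pp with probability 2/3.
Summing over parental genotype combinations, P(offspring has genotype Pp) = 1/3·1 + 2/3·1/2 = 2/3.

2/3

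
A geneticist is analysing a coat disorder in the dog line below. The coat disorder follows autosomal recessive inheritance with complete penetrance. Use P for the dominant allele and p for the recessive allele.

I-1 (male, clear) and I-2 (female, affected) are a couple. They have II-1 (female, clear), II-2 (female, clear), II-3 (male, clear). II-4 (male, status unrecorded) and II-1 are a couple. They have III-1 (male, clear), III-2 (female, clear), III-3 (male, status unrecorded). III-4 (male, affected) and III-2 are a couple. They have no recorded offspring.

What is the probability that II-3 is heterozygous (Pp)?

1

II-3 is clear so carries P and received p from I-2 (pp), so II-3 is Pp, giving P(Pp) = 1.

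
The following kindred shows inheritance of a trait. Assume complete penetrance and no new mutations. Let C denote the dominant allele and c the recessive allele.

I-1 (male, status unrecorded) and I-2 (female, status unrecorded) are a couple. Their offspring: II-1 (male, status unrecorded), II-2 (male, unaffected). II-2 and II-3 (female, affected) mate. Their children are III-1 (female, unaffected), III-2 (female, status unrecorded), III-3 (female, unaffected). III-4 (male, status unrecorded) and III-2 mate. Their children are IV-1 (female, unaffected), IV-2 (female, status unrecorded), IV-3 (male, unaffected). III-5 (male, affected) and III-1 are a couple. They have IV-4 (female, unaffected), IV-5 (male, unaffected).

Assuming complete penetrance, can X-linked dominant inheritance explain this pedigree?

No

Under X-linked dominant, IV-4 (unaffected, female) cannot arise from III-5 (affected) × III-1 (unaffected).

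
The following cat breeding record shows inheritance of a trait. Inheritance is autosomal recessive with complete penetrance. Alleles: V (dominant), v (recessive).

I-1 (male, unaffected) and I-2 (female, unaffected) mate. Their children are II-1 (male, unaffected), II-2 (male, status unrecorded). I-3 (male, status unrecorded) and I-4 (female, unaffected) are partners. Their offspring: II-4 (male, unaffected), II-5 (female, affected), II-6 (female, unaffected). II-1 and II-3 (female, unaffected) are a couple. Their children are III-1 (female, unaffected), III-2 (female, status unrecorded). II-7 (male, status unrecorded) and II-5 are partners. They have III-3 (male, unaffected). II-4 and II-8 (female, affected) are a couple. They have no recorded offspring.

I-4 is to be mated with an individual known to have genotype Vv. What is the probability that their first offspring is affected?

1/4

I-4 is unaffected so carries V and passed v to II-5 (vv), so I-4 is Vv.
The cross gives 1/4 VV : 1/2 Vv : 1/4 vv, so P(offspring is affected) = 1/4.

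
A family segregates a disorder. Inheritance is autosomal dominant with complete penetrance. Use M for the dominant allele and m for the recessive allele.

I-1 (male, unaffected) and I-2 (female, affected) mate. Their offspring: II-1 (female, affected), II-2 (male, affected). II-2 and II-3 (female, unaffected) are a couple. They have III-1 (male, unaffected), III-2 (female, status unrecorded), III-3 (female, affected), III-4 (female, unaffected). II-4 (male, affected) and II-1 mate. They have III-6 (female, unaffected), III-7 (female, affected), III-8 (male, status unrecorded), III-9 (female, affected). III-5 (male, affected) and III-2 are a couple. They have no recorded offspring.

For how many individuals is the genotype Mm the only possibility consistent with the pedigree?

4

Obligate heterozygotes: II-1 is affected so carries M and received m from I-1 (mm), so II-1 is Mm; II-2 is affected so carries M and received m from I-1 (mm), so II-2 is Mm; II-4 is affected so carries M and passed m to III-6 (mm), so II-4 is Mm; III-3 is affected so carries M and received m from II-3 (mm), so III-3 is Mm.
Every other individual is either homozygous by phenotype or has at least one consistent homozygous assignment, so the count is 4.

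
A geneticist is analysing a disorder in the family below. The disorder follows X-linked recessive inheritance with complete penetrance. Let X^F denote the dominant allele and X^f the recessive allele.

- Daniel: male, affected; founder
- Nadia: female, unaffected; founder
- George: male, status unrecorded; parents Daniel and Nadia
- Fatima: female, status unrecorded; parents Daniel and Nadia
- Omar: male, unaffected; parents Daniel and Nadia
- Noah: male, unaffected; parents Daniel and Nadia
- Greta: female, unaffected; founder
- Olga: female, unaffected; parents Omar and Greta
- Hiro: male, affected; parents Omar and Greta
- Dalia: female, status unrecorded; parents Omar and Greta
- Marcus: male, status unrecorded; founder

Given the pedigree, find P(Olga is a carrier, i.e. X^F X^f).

1/2

Omar is unaffected, so Omar is X^F Y.
Greta is unaffected so carries F and passed f to Hiro (X^f Y), so Greta is X^F X^f.
Their cross gives offspring ratios 1/2 X^F X^F : 1/2 X^F X^f. Conditioning on Olga being unaffected, P(X^F X^f) = 1/2 / 1 = 1/2.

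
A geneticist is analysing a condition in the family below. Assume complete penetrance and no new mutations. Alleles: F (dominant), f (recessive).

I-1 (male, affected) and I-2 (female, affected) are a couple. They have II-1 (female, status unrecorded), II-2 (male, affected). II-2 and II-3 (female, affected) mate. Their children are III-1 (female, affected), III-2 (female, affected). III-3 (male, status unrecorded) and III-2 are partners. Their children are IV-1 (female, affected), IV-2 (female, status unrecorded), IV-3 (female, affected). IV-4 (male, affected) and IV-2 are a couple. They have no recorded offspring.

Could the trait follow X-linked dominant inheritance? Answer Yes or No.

Yes

A consistent assignment under X-linked dominant exists: I-1 X^F Y, I-2 X^F X^F, II-1 X^F X^F, II-2 X^F Y, II-3 X^F X^F, III-1 X^F X^F, III-2 X^F X^F, III-3 X^F Y, IV-1 X^F X^F, IV-2 X^F X^F, IV-3 X^F X^F, IV-4 X^F Y.
In this assignment every recorded phenotype matches its genotype and every non-founder's genotype is obtainable from its parents' genotypes, so the pedigree is consistent.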